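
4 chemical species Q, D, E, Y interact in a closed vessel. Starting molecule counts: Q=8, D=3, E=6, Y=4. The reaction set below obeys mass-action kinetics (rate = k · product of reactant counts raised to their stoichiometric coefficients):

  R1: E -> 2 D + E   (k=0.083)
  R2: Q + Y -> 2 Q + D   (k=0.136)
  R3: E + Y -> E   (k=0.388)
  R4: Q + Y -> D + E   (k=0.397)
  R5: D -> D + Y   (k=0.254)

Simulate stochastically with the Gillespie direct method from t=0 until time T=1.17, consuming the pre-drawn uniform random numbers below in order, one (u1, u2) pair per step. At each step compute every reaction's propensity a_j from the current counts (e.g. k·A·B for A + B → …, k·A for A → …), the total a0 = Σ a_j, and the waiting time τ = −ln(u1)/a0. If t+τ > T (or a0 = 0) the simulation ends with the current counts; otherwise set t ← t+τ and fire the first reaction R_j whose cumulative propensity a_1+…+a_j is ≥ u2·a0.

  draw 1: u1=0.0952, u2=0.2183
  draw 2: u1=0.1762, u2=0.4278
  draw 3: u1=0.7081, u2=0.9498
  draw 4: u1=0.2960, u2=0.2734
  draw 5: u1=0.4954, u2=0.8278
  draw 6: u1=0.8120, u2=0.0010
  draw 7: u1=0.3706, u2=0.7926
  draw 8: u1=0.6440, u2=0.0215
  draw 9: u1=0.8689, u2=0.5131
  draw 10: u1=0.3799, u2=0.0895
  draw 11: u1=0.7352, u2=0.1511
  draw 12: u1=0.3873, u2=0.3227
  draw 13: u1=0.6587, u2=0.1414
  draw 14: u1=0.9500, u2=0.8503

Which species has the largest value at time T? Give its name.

Dominant species at T: D

t=0.000: Q=8 D=3 E=6 Y=4
Draw 1: a1=0.498, a2=4.352, a3=9.312, a4=12.704, a5=0.762, a0=27.628; τ=−ln(0.0952)/27.628=0.085 → t=0.085; u2·a0=0.2183·27.628=6.031; a1+a2=4.850 < 6.031 ≤ a1+…+a3=14.162 → R3 fires; Q=8 D=3 E=6 Y=3
Draw 2: a1=0.498, a2=3.264, a3=6.984, a4=9.528, a5=0.762, a0=21.036; τ=−ln(0.1762)/21.036=0.083 → t=0.168; u2·a0=0.4278·21.036=8.999; a1+a2=3.762 < 8.999 ≤ a1+…+a3=10.746 → R3 fires; Q=8 D=3 E=6 Y=2
Draw 3: a1=0.498, a2=2.176, a3=4.656, a4=6.352, a5=0.762, a0=14.444; τ=−ln(0.7081)/14.444=0.024 → t=0.192; u2·a0=0.9498·14.444=13.719; a1+…+a4=13.682 < 13.719 ≤ a1+…+a5=14.444 → R5 fires; Q=8 D=3 E=6 Y=3
Draw 4: a1=0.498, a2=3.264, a3=6.984, a4=9.528, a5=0.762, a0=21.036; τ=−ln(0.2960)/21.036=0.058 → t=0.249; u2·a0=0.2734·21.036=5.751; a1+a2=3.762 < 5.751 ≤ a1+…+a3=10.746 → R3 fires; Q=8 D=3 E=6 Y=2
Draw 5: a1=0.498, a2=2.176, a3=4.656, a4=6.352, a5=0.762, a0=14.444; τ=−ln(0.4954)/14.444=0.049 → t=0.298; u2·a0=0.8278·14.444=11.957; a1+…+a3=7.330 < 11.957 ≤ a1+…+a4=13.682 → R4 fires; Q=7 D=4 E=7 Y=1
Draw 6: a1=0.581, a2=0.952, a3=2.716, a4=2.779, a5=1.016, a0=8.044; τ=−ln(0.8120)/8.044=0.026 → t=0.324; u2·a0=0.0010·8.044=0.008 ≤ a1=0.581 → R1 fires; Q=7 D=6 E=7 Y=1
Draw 7: a1=0.581, a2=0.952, a3=2.716, a4=2.779, a5=1.524, a0=8.552; τ=−ln(0.3706)/8.552=0.116 → t=0.440; u2·a0=0.7926·8.552=6.778; a1+…+a3=4.249 < 6.778 ≤ a1+…+a4=7.028 → R4 fires; Q=6 D=7 E=8 Y=0
Draw 8: a1=0.664, a2=0.000, a3=0.000, a4=0.000, a5=1.778, a0=2.442; τ=−ln(0.6440)/2.442=0.180 → t=0.620; u2·a0=0.0215·2.442=0.053 ≤ a1=0.664 → R1 fires; Q=6 D=9 E=8 Y=0
Draw 9: a1=0.664, a2=0.000, a3=0.000, a4=0.000, a5=2.286, a0=2.950; τ=−ln(0.8689)/2.950=0.048 → t=0.668; u2·a0=0.5131·2.950=1.514; a1+…+a4=0.664 < 1.514 ≤ a1+…+a5=2.950 → R5 fires; Q=6 D=9 E=8 Y=1
Draw 10: a1=0.664, a2=0.816, a3=3.104, a4=2.382, a5=2.286, a0=9.252; τ=−ln(0.3799)/9.252=0.105 → t=0.772; u2·a0=0.0895·9.252=0.828; a1=0.664 < 0.828 ≤ a1+a2=1.480 → R2 fires; Q=7 D=10 E=8 Y=0
Draw 11: a1=0.664, a2=0.000, a3=0.000, a4=0.000, a5=2.540, a0=3.204; τ=−ln(0.7352)/3.204=0.096 → t=0.868; u2·a0=0.1511·3.204=0.484 ≤ a1=0.664 → R1 fires; Q=7 D=12 E=8 Y=0
Draw 12: a1=0.664, a2=0.000, a3=0.000, a4=0.000, a5=3.048, a0=3.712; τ=−ln(0.3873)/3.712=0.256 → t=1.124; u2·a0=0.3227·3.712=1.198; a1+…+a4=0.664 < 1.198 ≤ a1+…+a5=3.712 → R5 fires; Q=7 D=12 E=8 Y=1
Draw 13: a1=0.664, a2=0.952, a3=3.104, a4=2.779, a5=3.048, a0=10.547; τ=−ln(0.6587)/10.547=0.040 → t=1.164; u2·a0=0.1414·10.547=1.491; a1=0.664 < 1.491 ≤ a1+a2=1.616 → R2 fires; Q=8 D=13 E=8 Y=0
Draw 14: a1=0.664, a2=0.000, a3=0.000, a4=0.000, a5=3.302, a0=3.966; τ=−ln(0.9500)/3.966=0.013 → t=1.177 > T=1.17: stop.
At T=1.17: Q=8 D=13 E=8 Y=0; the largest is D.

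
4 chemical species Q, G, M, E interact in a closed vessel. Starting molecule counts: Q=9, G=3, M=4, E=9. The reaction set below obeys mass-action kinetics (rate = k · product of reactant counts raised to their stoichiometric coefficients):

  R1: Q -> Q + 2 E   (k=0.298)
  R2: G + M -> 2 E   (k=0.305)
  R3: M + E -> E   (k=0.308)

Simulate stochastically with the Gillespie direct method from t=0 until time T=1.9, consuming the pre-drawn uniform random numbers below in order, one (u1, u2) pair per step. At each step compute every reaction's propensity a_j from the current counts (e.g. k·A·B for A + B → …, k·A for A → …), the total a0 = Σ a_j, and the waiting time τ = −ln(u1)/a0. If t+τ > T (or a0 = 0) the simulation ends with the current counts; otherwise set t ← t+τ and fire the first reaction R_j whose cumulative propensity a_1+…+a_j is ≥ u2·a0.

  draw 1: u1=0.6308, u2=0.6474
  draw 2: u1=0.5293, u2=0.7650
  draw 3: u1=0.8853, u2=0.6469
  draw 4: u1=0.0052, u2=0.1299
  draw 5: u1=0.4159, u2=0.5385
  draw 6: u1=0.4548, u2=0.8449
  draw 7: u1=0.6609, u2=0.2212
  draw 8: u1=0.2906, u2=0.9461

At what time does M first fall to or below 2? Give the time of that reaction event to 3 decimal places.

t=0.000: Q=9 G=3 M=4 E=9
Draw 1: a1=2.682, a2=3.660, a3=11.088, a0=17.430; τ=−ln(0.6308)/17.430=0.026 → t=0.026; u2·a0=0.6474·17.430=11.284; a1+a2=6.342 < 11.284 ≤ a1+…+a3=17.430 → R3 fires; Q=9 G=3 M=3 E=9
Draw 2: a1=2.682, a2=2.745, a3=8.316, a0=13.743; τ=−ln(0.5293)/13.743=0.046 → t=0.073; u2·a0=0.7650·13.743=10.513; a1+a2=5.427 < 10.513 ≤ a1+…+a3=13.743 → R3 fires; Q=9 G=3 M=2 E=9
Draw 3: a1=2.682, a2=1.830, a3=5.544, a0=10.056; τ=−ln(0.8853)/10.056=0.012 → t=0.085; u2·a0=0.6469·10.056=6.505; a1+a2=4.512 < 6.505 ≤ a1+…+a3=10.056 → R3 fires; Q=9 G=3 M=1 E=9
Draw 4: a1=2.682, a2=0.915, a3=2.772, a0=6.369; τ=−ln(0.0052)/6.369=0.826 → t=0.911; u2·a0=0.1299·6.369=0.827 ≤ a1=2.682 → R1 fires; Q=9 G=3 M=1 E=11
Draw 5: a1=2.682, a2=0.915, a3=3.388, a0=6.985; τ=−ln(0.4159)/6.985=0.126 → t=1.036; u2·a0=0.5385·6.985=3.761; a1+a2=3.597 < 3.761 ≤ a1+…+a3=6.985 → R3 fires; Q=9 G=3 M=0 E=11
Draw 6: a1=2.682, a2=0.000, a3=0.000, a0=2.682; τ=−ln(0.4548)/2.682=0.294 → t=1.330; u2·a0=0.8449·2.682=2.266 ≤ a1=2.682 → R1 fires; Q=9 G=3 M=0 E=13
Draw 7: a1=2.682, a2=0.000, a3=0.000, a0=2.682; τ=−ln(0.6609)/2.682=0.154 → t=1.484; u2·a0=0.2212·2.682=0.593 ≤ a1=2.682 → R1 fires; Q=9 G=3 M=0 E=15
Draw 8: a1=2.682, a2=0.000, a3=0.000, a0=2.682; τ=−ln(0.2906)/2.682=0.461 → t=1.945 > T=1.9: stop.
M first becomes ≤ 2 when it reaches 2 at the event at t=0.073.

Threshold first reached at t = 0.073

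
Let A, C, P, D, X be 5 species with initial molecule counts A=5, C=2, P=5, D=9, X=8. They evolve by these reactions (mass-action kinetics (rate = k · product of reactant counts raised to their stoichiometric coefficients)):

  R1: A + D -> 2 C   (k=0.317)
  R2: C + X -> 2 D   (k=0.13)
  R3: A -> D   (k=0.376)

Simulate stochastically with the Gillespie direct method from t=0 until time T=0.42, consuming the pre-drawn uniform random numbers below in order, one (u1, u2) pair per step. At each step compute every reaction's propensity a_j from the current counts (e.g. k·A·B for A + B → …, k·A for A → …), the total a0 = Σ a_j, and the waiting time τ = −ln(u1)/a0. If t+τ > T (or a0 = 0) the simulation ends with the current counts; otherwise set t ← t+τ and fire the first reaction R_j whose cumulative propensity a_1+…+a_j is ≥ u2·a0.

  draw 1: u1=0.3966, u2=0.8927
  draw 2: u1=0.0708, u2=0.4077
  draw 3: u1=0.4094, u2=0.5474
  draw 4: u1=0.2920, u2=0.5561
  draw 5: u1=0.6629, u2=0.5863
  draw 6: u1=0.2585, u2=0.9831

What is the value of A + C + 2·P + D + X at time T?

Value at T = 34

Check how each reaction changes W = A + C + 2·P + D + X (weight of products minus weight of reactants):
R1: A + D -> 2 C: (1·2) − (1·1 + 1·1) = 2 − 2 = 0
R2: C + X -> 2 D: (1·2) − (1·1 + 1·1) = 2 − 2 = 0
R3: A -> D: (1·1) − (1·1) = 1 − 1 = 0
Every reaction leaves W unchanged, so W is conserved and no simulation is needed: W(T) = W(0) = 5 + 2 + 2·5 + 9 + 8 = 34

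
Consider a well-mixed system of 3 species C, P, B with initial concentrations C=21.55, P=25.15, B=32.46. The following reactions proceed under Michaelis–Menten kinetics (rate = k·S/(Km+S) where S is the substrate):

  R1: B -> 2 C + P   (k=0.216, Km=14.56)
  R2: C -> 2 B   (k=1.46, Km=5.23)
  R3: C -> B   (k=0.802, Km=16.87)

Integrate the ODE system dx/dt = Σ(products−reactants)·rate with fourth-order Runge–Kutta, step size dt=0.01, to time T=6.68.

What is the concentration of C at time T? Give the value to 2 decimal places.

C at T = 13.49

RK4 with dt=0.01: 668 steps to T=6.68. Trajectory (selected grid times):
t=0.00: C=21.55 P=25.15 B=32.46
t=0.74: C=20.58 P=25.26 B=34.41
t=1.48: C=19.62 P=25.37 B=36.33
t=2.23: C=18.68 P=25.49 B=38.26
t=2.97: C=17.76 P=25.61 B=40.13
t=3.71: C=16.87 P=25.73 B=41.97
t=4.45: C=15.99 P=25.84 B=43.78
t=5.20: C=15.13 P=25.97 B=45.59
t=5.94: C=14.30 P=26.09 B=47.34
t=6.68: C=13.49 P=26.21 B=49.05
Read off C at T=6.68: 13.49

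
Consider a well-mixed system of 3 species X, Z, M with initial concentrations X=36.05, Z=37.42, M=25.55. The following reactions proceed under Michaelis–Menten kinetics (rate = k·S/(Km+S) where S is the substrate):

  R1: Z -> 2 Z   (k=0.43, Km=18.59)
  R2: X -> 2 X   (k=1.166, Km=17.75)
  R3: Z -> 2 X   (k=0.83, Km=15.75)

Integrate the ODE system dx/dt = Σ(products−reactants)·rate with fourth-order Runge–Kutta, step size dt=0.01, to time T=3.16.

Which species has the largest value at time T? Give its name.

RK4 with dt=0.01: 316 steps to T=3.16. Trajectory (selected grid times):
t=0.00: X=36.05 Z=37.42 M=25.55
t=0.35: X=36.73 Z=37.32 M=25.55
t=0.70: X=37.42 Z=37.21 M=25.55
t=1.05: X=38.10 Z=37.11 M=25.55
t=1.40: X=38.79 Z=37.01 M=25.55
t=1.76: X=39.50 Z=36.90 M=25.55
t=2.11: X=40.19 Z=36.80 M=25.55
t=2.46: X=40.88 Z=36.69 M=25.55
t=2.81: X=41.57 Z=36.59 M=25.55
t=3.16: X=42.26 Z=36.49 M=25.55
At T=3.16: X=42.26 Z=36.49 M=25.55; the largest is X.

Dominant species at T: X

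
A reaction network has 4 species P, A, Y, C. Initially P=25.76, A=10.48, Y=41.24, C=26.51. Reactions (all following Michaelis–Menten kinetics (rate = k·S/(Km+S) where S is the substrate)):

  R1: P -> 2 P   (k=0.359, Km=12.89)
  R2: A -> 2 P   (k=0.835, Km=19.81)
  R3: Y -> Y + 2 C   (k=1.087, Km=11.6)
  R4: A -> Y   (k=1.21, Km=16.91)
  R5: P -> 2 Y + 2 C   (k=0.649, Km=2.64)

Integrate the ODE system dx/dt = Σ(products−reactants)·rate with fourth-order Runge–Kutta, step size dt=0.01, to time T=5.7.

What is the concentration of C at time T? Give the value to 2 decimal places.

C at T = 43.12

RK4 with dt=0.01: 570 steps to T=5.7. Trajectory (selected grid times):
t=0.00: P=25.76 A=10.48 Y=41.24 C=26.51
t=0.63: P=25.90 A=10.01 Y=42.27 C=28.32
t=1.27: P=26.03 A=9.55 Y=43.31 C=30.17
t=1.90: P=26.15 A=9.11 Y=44.32 C=32.00
t=2.53: P=26.25 A=8.69 Y=45.33 C=33.83
t=3.17: P=26.35 A=8.27 Y=46.34 C=35.69
t=3.80: P=26.43 A=7.87 Y=47.33 C=37.54
t=4.43: P=26.51 A=7.49 Y=48.31 C=39.38
t=5.07: P=26.57 A=7.11 Y=49.30 C=41.26
t=5.70: P=26.62 A=6.75 Y=50.27 C=43.12
Read off C at T=5.7: 43.12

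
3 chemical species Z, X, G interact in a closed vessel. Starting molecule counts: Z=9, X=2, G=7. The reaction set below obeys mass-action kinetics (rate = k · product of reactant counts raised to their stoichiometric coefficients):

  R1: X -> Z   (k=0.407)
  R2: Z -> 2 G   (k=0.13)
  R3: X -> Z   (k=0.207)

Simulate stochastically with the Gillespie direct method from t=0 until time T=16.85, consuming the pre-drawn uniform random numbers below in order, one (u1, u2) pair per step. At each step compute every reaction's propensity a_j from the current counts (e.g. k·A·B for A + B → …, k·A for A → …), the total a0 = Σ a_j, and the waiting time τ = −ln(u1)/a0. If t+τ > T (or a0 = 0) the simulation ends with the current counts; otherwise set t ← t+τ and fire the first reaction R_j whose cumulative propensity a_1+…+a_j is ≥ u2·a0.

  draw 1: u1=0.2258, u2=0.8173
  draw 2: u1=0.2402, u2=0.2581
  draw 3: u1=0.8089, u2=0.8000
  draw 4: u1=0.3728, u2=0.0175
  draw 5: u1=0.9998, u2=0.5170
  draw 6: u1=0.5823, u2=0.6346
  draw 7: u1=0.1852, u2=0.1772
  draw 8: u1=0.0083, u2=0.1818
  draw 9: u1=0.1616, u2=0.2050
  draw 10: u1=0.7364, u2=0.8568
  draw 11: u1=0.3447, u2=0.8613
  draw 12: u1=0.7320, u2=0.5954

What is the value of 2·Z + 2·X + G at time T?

Value at T = 29

Check how each reaction changes W = 2·Z + 2·X + G (weight of products minus weight of reactants):
R1: X -> Z: (2·1) − (2·1) = 2 − 2 = 0
R2: Z -> 2 G: (1·2) − (2·1) = 2 − 2 = 0
R3: X -> Z: (2·1) − (2·1) = 2 − 2 = 0
Every reaction leaves W unchanged, so W is conserved and no simulation is needed: W(T) = W(0) = 2·9 + 2·2 + 7 = 29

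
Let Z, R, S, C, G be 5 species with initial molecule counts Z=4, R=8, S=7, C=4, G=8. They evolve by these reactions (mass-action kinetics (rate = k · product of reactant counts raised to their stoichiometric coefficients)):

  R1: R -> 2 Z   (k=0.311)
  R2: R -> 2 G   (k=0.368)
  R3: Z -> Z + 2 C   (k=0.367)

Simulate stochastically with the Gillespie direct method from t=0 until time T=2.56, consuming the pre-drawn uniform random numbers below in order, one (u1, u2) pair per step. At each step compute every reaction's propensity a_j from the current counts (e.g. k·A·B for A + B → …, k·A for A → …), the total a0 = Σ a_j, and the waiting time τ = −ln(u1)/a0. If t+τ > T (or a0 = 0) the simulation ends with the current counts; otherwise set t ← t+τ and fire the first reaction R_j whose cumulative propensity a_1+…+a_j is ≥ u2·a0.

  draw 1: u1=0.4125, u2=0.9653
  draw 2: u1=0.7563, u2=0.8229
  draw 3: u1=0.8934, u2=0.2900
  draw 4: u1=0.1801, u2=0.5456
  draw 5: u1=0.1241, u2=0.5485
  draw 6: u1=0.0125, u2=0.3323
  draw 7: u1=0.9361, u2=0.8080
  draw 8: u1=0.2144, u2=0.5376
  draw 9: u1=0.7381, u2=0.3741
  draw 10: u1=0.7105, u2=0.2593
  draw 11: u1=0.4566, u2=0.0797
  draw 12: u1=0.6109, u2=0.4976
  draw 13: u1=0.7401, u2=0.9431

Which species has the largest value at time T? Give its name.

Dominant species at T: G

t=0.000: Z=4 R=8 S=7 C=4 G=8
Draw 1: a1=2.488, a2=2.944, a3=1.468, a0=6.900; τ=−ln(0.4125)/6.900=0.128 → t=0.128; u2·a0=0.9653·6.900=6.661; a1+a2=5.432 < 6.661 ≤ a1+…+a3=6.900 → R3 fires; Z=4 R=8 S=7 C=6 G=8
Draw 2: a1=2.488, a2=2.944, a3=1.468, a0=6.900; τ=−ln(0.7563)/6.900=0.040 → t=0.169; u2·a0=0.8229·6.900=5.678; a1+a2=5.432 < 5.678 ≤ a1+…+a3=6.900 → R3 fires; Z=4 R=8 S=7 C=8 G=8
Draw 3: a1=2.488, a2=2.944, a3=1.468, a0=6.900; τ=−ln(0.8934)/6.900=0.016 → t=0.185; u2·a0=0.2900·6.900=2.001 ≤ a1=2.488 → R1 fires; Z=6 R=7 S=7 C=8 G=8
Draw 4: a1=2.177, a2=2.576, a3=2.202, a0=6.955; τ=−ln(0.1801)/6.955=0.246 → t=0.432; u2·a0=0.5456·6.955=3.795; a1=2.177 < 3.795 ≤ a1+a2=4.753 → R2 fires; Z=6 R=6 S=7 C=8 G=10
Draw 5: a1=1.866, a2=2.208, a3=2.202, a0=6.276; τ=−ln(0.1241)/6.276=0.332 → t=0.764; u2·a0=0.5485·6.276=3.442; a1=1.866 < 3.442 ≤ a1+a2=4.074 → R2 fires; Z=6 R=5 S=7 C=8 G=12
Draw 6: a1=1.555, a2=1.840, a3=2.202, a0=5.597; τ=−ln(0.0125)/5.597=0.783 → t=1.547; u2·a0=0.3323·5.597=1.860; a1=1.555 < 1.860 ≤ a1+a2=3.395 → R2 fires; Z=6 R=4 S=7 C=8 G=14
Draw 7: a1=1.244, a2=1.472, a3=2.202, a0=4.918; τ=−ln(0.9361)/4.918=0.013 → t=1.560; u2·a0=0.8080·4.918=3.974; a1+a2=2.716 < 3.974 ≤ a1+…+a3=4.918 → R3 fires; Z=6 R=4 S=7 C=10 G=14
Draw 8: a1=1.244, a2=1.472, a3=2.202, a0=4.918; τ=−ln(0.2144)/4.918=0.313 → t=1.874; u2·a0=0.5376·4.918=2.644; a1=1.244 < 2.644 ≤ a1+a2=2.716 → R2 fires; Z=6 R=3 S=7 C=10 G=16
Draw 9: a1=0.933, a2=1.104, a3=2.202, a0=4.239; τ=−ln(0.7381)/4.239=0.072 → t=1.945; u2·a0=0.3741·4.239=1.586; a1=0.933 < 1.586 ≤ a1+a2=2.037 → R2 fires; Z=6 R=2 S=7 C=10 G=18
Draw 10: a1=0.622, a2=0.736, a3=2.202, a0=3.560; τ=−ln(0.7105)/3.560=0.096 → t=2.041; u2·a0=0.2593·3.560=0.923; a1=0.622 < 0.923 ≤ a1+a2=1.358 → R2 fires; Z=6 R=1 S=7 C=10 G=20
Draw 11: a1=0.311, a2=0.368, a3=2.202, a0=2.881; τ=−ln(0.4566)/2.881=0.272 → t=2.313; u2·a0=0.0797·2.881=0.230 ≤ a1=0.311 → R1 fires; Z=8 R=0 S=7 C=10 G=20
Draw 12: a1=0.000, a2=0.000, a3=2.936, a0=2.936; τ=−ln(0.6109)/2.936=0.168 → t=2.481; u2·a0=0.4976·2.936=1.461; a1+a2=0.000 < 1.461 ≤ a1+…+a3=2.936 → R3 fires; Z=8 R=0 S=7 C=12 G=20
Draw 13: a1=0.000, a2=0.000, a3=2.936, a0=2.936; τ=−ln(0.7401)/2.936=0.103 → t=2.584 > T=2.56: stop.
At T=2.56: Z=8 R=0 S=7 C=12 G=20; the largest is G.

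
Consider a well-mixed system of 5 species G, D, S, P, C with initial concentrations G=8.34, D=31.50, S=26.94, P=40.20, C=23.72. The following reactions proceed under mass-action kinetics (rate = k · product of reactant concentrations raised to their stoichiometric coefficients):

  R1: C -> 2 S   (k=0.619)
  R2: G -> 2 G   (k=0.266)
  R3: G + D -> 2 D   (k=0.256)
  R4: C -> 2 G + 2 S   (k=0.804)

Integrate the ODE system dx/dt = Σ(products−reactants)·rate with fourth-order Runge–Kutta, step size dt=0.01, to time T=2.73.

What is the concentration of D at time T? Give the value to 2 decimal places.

RK4 with dt=0.01: 273 steps to T=2.73. Trajectory (selected grid times):
t=0.00: G=8.34 D=31.50 S=26.94 P=40.20 C=23.72
t=0.30: G=2.89 D=46.67 S=43.42 P=40.20 C=15.48
t=0.61: G=1.37 D=54.60 S=54.47 P=40.20 C=9.96
t=0.91: G=0.79 D=59.16 S=61.39 P=40.20 C=6.50
t=1.21: G=0.49 D=62.07 S=65.90 P=40.20 C=4.24
t=1.52: G=0.30 D=64.00 S=68.93 P=40.20 C=2.73
t=1.82: G=0.19 D=65.20 S=70.82 P=40.20 C=1.78
t=2.12: G=0.12 D=65.98 S=72.06 P=40.20 C=1.16
t=2.43: G=0.08 D=66.50 S=72.89 P=40.20 C=0.75
t=2.73: G=0.05 D=66.82 S=73.41 P=40.20 C=0.49
Read off D at T=2.73: 66.82

D at T = 66.82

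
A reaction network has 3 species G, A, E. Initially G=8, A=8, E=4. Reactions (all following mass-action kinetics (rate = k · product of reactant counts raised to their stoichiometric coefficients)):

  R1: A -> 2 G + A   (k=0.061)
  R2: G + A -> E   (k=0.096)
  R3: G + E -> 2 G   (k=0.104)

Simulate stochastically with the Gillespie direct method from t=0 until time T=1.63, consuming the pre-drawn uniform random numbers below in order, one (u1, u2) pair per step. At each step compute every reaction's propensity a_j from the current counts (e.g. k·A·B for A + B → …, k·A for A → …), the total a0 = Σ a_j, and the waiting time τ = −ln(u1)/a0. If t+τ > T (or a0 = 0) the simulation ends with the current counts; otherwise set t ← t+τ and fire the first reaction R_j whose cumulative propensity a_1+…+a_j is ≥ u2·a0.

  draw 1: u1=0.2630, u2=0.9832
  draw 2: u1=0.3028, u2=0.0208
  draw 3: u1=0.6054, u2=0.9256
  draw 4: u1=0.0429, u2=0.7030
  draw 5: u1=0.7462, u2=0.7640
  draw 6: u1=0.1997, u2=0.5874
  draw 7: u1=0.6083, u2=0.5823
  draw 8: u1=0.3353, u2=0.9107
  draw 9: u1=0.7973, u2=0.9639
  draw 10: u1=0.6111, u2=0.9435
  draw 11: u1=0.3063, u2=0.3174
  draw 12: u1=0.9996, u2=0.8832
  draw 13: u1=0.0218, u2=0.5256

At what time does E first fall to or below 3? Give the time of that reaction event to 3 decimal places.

Threshold first reached at t = 0.134

t=0.000: G=8 A=8 E=4
Draw 1: a1=0.488, a2=6.144, a3=3.328, a0=9.960; τ=−ln(0.2630)/9.960=0.134 → t=0.134; u2·a0=0.9832·9.960=9.793; a1+a2=6.632 < 9.793 ≤ a1+…+a3=9.960 → R3 fires; G=9 A=8 E=3
Draw 2: a1=0.488, a2=6.912, a3=2.808, a0=10.208; τ=−ln(0.3028)/10.208=0.117 → t=0.251; u2·a0=0.0208·10.208=0.212 ≤ a1=0.488 → R1 fires; G=11 A=8 E=3
Draw 3: a1=0.488, a2=8.448, a3=3.432, a0=12.368; τ=−ln(0.6054)/12.368=0.041 → t=0.292; u2·a0=0.9256·12.368=11.448; a1+a2=8.936 < 11.448 ≤ a1+…+a3=12.368 → R3 fires; G=12 A=8 E=2
Draw 4: a1=0.488, a2=9.216, a3=2.496, a0=12.200; τ=−ln(0.0429)/12.200=0.258 → t=0.550; u2·a0=0.7030·12.200=8.577; a1=0.488 < 8.577 ≤ a1+a2=9.704 → R2 fires; G=11 A=7 E=3
Draw 5: a1=0.427, a2=7.392, a3=3.432, a0=11.251; τ=−ln(0.7462)/11.251=0.026 → t=0.576; u2·a0=0.7640·11.251=8.596; a1+a2=7.819 < 8.596 ≤ a1+…+a3=11.251 → R3 fires; G=12 A=7 E=2
Draw 6: a1=0.427, a2=8.064, a3=2.496, a0=10.987; τ=−ln(0.1997)/10.987=0.147 → t=0.722; u2·a0=0.5874·10.987=6.454; a1=0.427 < 6.454 ≤ a1+a2=8.491 → R2 fires; G=11 A=6 E=3
Draw 7: a1=0.366, a2=6.336, a3=3.432, a0=10.134; τ=−ln(0.6083)/10.134=0.049 → t=0.772; u2·a0=0.5823·10.134=5.901; a1=0.366 < 5.901 ≤ a1+a2=6.702 → R2 fires; G=10 A=5 E=4
Draw 8: a1=0.305, a2=4.800, a3=4.160, a0=9.265; τ=−ln(0.3353)/9.265=0.118 → t=0.889; u2·a0=0.9107·9.265=8.438; a1+a2=5.105 < 8.438 ≤ a1+…+a3=9.265 → R3 fires; G=11 A=5 E=3
Draw 9: a1=0.305, a2=5.280, a3=3.432, a0=9.017; τ=−ln(0.7973)/9.017=0.025 → t=0.915; u2·a0=0.9639·9.017=8.691; a1+a2=5.585 < 8.691 ≤ a1+…+a3=9.017 → R3 fires; G=12 A=5 E=2
Draw 10: a1=0.305, a2=5.760, a3=2.496, a0=8.561; τ=−ln(0.6111)/8.561=0.058 → t=0.972; u2·a0=0.9435·8.561=8.077; a1+a2=6.065 < 8.077 ≤ a1+…+a3=8.561 → R3 fires; G=13 A=5 E=1
Draw 11: a1=0.305, a2=6.240, a3=1.352, a0=7.897; τ=−ln(0.3063)/7.897=0.150 → t=1.122; u2·a0=0.3174·7.897=2.507; a1=0.305 < 2.507 ≤ a1+a2=6.545 → R2 fires; G=12 A=4 E=2
Draw 12: a1=0.244, a2=4.608, a3=2.496, a0=7.348; τ=−ln(0.9996)/7.348=0.000 → t=1.122; u2·a0=0.8832·7.348=6.490; a1+a2=4.852 < 6.490 ≤ a1+…+a3=7.348 → R3 fires; G=13 A=4 E=1
Draw 13: a1=0.244, a2=4.992, a3=1.352, a0=6.588; τ=−ln(0.0218)/6.588=0.581 → t=1.703 > T=1.63: stop.
E first becomes ≤ 3 when it reaches 3 at the event at t=0.134.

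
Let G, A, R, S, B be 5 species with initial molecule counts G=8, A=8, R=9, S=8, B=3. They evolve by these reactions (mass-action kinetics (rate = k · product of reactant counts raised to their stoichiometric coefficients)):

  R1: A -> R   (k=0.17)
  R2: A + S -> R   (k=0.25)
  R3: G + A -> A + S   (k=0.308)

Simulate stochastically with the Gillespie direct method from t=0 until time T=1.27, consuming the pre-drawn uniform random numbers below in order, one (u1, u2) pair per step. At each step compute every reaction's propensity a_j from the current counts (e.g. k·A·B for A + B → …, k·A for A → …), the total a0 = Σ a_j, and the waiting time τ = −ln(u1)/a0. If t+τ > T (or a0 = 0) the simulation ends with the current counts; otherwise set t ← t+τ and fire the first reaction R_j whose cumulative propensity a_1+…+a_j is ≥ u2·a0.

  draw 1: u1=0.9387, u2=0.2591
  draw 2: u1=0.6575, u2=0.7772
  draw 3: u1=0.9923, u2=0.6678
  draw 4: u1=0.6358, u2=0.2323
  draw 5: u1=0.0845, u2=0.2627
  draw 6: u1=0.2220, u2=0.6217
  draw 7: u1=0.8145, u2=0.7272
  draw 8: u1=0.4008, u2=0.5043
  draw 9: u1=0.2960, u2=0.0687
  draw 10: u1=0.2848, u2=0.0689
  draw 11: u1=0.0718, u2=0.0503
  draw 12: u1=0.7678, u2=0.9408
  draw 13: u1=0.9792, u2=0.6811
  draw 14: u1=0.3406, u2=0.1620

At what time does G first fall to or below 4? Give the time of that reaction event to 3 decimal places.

t=0.000: G=8 A=8 R=9 S=8 B=3
Draw 1: a1=1.360, a2=16.000, a3=19.712, a0=37.072; τ=−ln(0.9387)/37.072=0.002 → t=0.002; u2·a0=0.2591·37.072=9.605; a1=1.360 < 9.605 ≤ a1+a2=17.360 → R2 fires; G=8 A=7 R=10 S=7 B=3
Draw 2: a1=1.190, a2=12.250, a3=17.248, a0=30.688; τ=−ln(0.6575)/30.688=0.014 → t=0.015; u2·a0=0.7772·30.688=23.851; a1+a2=13.440 < 23.851 ≤ a1+…+a3=30.688 → R3 fires; G=7 A=7 R=10 S=8 B=3
Draw 3: a1=1.190, a2=14.000, a3=15.092, a0=30.282; τ=−ln(0.9923)/30.282=0.000 → t=0.016; u2·a0=0.6678·30.282=20.222; a1+a2=15.190 < 20.222 ≤ a1+…+a3=30.282 → R3 fires; G=6 A=7 R=10 S=9 B=3
Draw 4: a1=1.190, a2=15.750, a3=12.936, a0=29.876; τ=−ln(0.6358)/29.876=0.015 → t=0.031; u2·a0=0.2323·29.876=6.940; a1=1.190 < 6.940 ≤ a1+a2=16.940 → R2 fires; G=6 A=6 R=11 S=8 B=3
Draw 5: a1=1.020, a2=12.000, a3=11.088, a0=24.108; τ=−ln(0.0845)/24.108=0.102 → t=0.133; u2·a0=0.2627·24.108=6.333; a1=1.020 < 6.333 ≤ a1+a2=13.020 → R2 fires; G=6 A=5 R=12 S=7 B=3
Draw 6: a1=0.850, a2=8.750, a3=9.240, a0=18.840; τ=−ln(0.2220)/18.840=0.080 → t=0.213; u2·a0=0.6217·18.840=11.713; a1+a2=9.600 < 11.713 ≤ a1+…+a3=18.840 → R3 fires; G=5 A=5 R=12 S=8 B=3
Draw 7: a1=0.850, a2=10.000, a3=7.700, a0=18.550; τ=−ln(0.8145)/18.550=0.011 → t=0.224; u2·a0=0.7272·18.550=13.490; a1+a2=10.850 < 13.490 ≤ a1+…+a3=18.550 → R3 fires; G=4 A=5 R=12 S=9 B=3
Draw 8: a1=0.850, a2=11.250, a3=6.160, a0=18.260; τ=−ln(0.4008)/18.260=0.050 → t=0.274; u2·a0=0.5043·18.260=9.209; a1=0.850 < 9.209 ≤ a1+a2=12.100 → R2 fires; G=4 A=4 R=13 S=8 B=3
Draw 9: a1=0.680, a2=8.000, a3=4.928, a0=13.608; τ=−ln(0.2960)/13.608=0.089 → t=0.364; u2·a0=0.0687·13.608=0.935; a1=0.680 < 0.935 ≤ a1+a2=8.680 → R2 fires; G=4 A=3 R=14 S=7 B=3
Draw 10: a1=0.510, a2=5.250, a3=3.696, a0=9.456; τ=−ln(0.2848)/9.456=0.133 → t=0.497; u2·a0=0.0689·9.456=0.652; a1=0.510 < 0.652 ≤ a1+a2=5.760 → R2 fires; G=4 A=2 R=15 S=6 B=3
Draw 11: a1=0.340, a2=3.000, a3=2.464, a0=5.804; τ=−ln(0.0718)/5.804=0.454 → t=0.950; u2·a0=0.0503·5.804=0.292 ≤ a1=0.340 → R1 fires; G=4 A=1 R=16 S=6 B=3
Draw 12: a1=0.170, a2=1.500, a3=1.232, a0=2.902; τ=−ln(0.7678)/2.902=0.091 → t=1.041; u2·a0=0.9408·2.902=2.730; a1+a2=1.670 < 2.730 ≤ a1+…+a3=2.902 → R3 fires; G=3 A=1 R=16 S=7 B=3
Draw 13: a1=0.170, a2=1.750, a3=0.924, a0=2.844; τ=−ln(0.9792)/2.844=0.007 → t=1.049; u2·a0=0.6811·2.844=1.937; a1+a2=1.920 < 1.937 ≤ a1+…+a3=2.844 → R3 fires; G=2 A=1 R=16 S=8 B=3
Draw 14: a1=0.170, a2=2.000, a3=0.616, a0=2.786; τ=−ln(0.3406)/2.786=0.387 → t=1.435 > T=1.27: stop.
G first becomes ≤ 4 when it reaches 4 at the event at t=0.224.

Threshold first reached at t = 0.224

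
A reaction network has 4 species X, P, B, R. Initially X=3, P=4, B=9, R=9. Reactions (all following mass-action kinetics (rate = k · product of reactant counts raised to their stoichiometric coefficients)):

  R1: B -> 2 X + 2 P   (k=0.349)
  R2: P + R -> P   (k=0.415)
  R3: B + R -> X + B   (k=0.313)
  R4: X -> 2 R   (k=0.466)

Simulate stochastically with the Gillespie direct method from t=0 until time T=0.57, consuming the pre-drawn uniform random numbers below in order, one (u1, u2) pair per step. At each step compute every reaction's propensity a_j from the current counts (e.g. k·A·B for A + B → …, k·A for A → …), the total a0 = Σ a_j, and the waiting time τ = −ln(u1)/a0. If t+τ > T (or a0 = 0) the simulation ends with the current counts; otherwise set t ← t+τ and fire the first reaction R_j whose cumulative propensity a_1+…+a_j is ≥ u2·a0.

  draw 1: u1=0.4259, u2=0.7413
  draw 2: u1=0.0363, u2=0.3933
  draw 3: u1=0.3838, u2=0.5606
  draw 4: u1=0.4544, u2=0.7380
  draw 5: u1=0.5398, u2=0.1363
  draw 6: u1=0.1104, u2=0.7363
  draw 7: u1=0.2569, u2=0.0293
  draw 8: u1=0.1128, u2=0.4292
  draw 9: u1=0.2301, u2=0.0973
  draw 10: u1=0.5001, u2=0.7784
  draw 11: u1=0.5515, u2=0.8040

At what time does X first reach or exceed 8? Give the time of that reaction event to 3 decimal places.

t=0.000: X=3 P=4 B=9 R=9
Draw 1: a1=3.141, a2=14.940, a3=25.353, a4=1.398, a0=44.832; τ=−ln(0.4259)/44.832=0.019 → t=0.019; u2·a0=0.7413·44.832=33.234; a1+a2=18.081 < 33.234 ≤ a1+…+a3=43.434 → R3 fires; X=4 P=4 B=9 R=8
Draw 2: a1=3.141, a2=13.280, a3=22.536, a4=1.864, a0=40.821; τ=−ln(0.0363)/40.821=0.081 → t=0.100; u2·a0=0.3933·40.821=16.055; a1=3.141 < 16.055 ≤ a1+a2=16.421 → R2 fires; X=4 P=4 B=9 R=7
Draw 3: a1=3.141, a2=11.620, a3=19.719, a4=1.864, a0=36.344; τ=−ln(0.3838)/36.344=0.026 → t=0.127; u2·a0=0.5606·36.344=20.374; a1+a2=14.761 < 20.374 ≤ a1+…+a3=34.480 → R3 fires; X=5 P=4 B=9 R=6
Draw 4: a1=3.141, a2=9.960, a3=16.902, a4=2.330, a0=32.333; τ=−ln(0.4544)/32.333=0.024 → t=0.151; u2·a0=0.7380·32.333=23.862; a1+a2=13.101 < 23.862 ≤ a1+…+a3=30.003 → R3 fires; X=6 P=4 B=9 R=5
Draw 5: a1=3.141, a2=8.300, a3=14.085, a4=2.796, a0=28.322; τ=−ln(0.5398)/28.322=0.022 → t=0.173; u2·a0=0.1363·28.322=3.860; a1=3.141 < 3.860 ≤ a1+a2=11.441 → R2 fires; X=6 P=4 B=9 R=4
Draw 6: a1=3.141, a2=6.640, a3=11.268, a4=2.796, a0=23.845; τ=−ln(0.1104)/23.845=0.092 → t=0.265; u2·a0=0.7363·23.845=17.557; a1+a2=9.781 < 17.557 ≤ a1+…+a3=21.049 → R3 fires; X=7 P=4 B=9 R=3
Draw 7: a1=3.141, a2=4.980, a3=8.451, a4=3.262, a0=19.834; τ=−ln(0.2569)/19.834=0.069 → t=0.334; u2·a0=0.0293·19.834=0.581 ≤ a1=3.141 → R1 fires; X=9 P=6 B=8 R=3
Draw 8: a1=2.792, a2=7.470, a3=7.512, a4=4.194, a0=21.968; τ=−ln(0.1128)/21.968=0.099 → t=0.433; u2·a0=0.4292·21.968=9.429; a1=2.792 < 9.429 ≤ a1+a2=10.262 → R2 fires; X=9 P=6 B=8 R=2
Draw 9: a1=2.792, a2=4.980, a3=5.008, a4=4.194, a0=16.974; τ=−ln(0.2301)/16.974=0.087 → t=0.520; u2·a0=0.0973·16.974=1.652 ≤ a1=2.792 → R1 fires; X=11 P=8 B=7 R=2
Draw 10: a1=2.443, a2=6.640, a3=4.382, a4=5.126, a0=18.591; τ=−ln(0.5001)/18.591=0.037 → t=0.557; u2·a0=0.7784·18.591=14.471; a1+…+a3=13.465 < 14.471 ≤ a1+…+a4=18.591 → R4 fires; X=10 P=8 B=7 R=4
Draw 11: a1=2.443, a2=13.280, a3=8.764, a4=4.660, a0=29.147; τ=−ln(0.5515)/29.147=0.020 → t=0.577 > T=0.57: stop.
X first becomes ≥ 8 when it reaches 9 at the event at t=0.334.

Threshold first reached at t = 0.334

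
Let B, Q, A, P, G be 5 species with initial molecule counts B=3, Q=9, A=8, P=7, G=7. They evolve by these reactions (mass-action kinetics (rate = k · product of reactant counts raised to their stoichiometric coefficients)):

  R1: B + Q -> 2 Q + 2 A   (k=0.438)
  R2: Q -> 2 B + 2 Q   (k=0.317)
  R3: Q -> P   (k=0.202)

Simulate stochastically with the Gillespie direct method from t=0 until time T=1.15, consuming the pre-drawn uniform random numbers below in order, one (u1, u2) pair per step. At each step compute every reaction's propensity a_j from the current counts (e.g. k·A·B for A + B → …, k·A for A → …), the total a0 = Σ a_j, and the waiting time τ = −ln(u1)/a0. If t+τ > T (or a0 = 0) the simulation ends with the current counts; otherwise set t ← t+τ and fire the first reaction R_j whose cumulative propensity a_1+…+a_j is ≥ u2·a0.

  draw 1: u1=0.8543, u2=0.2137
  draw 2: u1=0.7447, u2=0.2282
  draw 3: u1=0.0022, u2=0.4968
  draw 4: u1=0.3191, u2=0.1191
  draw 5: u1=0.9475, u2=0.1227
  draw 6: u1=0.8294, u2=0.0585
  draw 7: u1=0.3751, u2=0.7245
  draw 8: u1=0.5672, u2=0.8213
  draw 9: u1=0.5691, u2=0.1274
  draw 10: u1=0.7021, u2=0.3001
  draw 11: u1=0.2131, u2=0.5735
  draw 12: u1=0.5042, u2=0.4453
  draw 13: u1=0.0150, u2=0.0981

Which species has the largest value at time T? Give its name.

t=0.000: B=3 Q=9 A=8 P=7 G=7
Draw 1: a1=11.826, a2=2.853, a3=1.818, a0=16.497; τ=−ln(0.8543)/16.497=0.010 → t=0.010; u2·a0=0.2137·16.497=3.525 ≤ a1=11.826 → R1 fires; B=2 Q=10 A=10 P=7 G=7
Draw 2: a1=8.760, a2=3.170, a3=2.020, a0=13.950; τ=−ln(0.7447)/13.950=0.021 → t=0.031; u2·a0=0.2282·13.950=3.183 ≤ a1=8.760 → R1 fires; B=1 Q=11 A=12 P=7 G=7
Draw 3: a1=4.818, a2=3.487, a3=2.222, a0=10.527; τ=−ln(0.0022)/10.527=0.581 → t=0.612; u2·a0=0.4968·10.527=5.230; a1=4.818 < 5.230 ≤ a1+a2=8.305 → R2 fires; B=3 Q=12 A=12 P=7 G=7
Draw 4: a1=15.768, a2=3.804, a3=2.424, a0=21.996; τ=−ln(0.3191)/21.996=0.052 → t=0.664; u2·a0=0.1191·21.996=2.620 ≤ a1=15.768 → R1 fires; B=2 Q=13 A=14 P=7 G=7
Draw 5: a1=11.388, a2=4.121, a3=2.626, a0=18.135; τ=−ln(0.9475)/18.135=0.003 → t=0.667; u2·a0=0.1227·18.135=2.225 ≤ a1=11.388 → R1 fires; B=1 Q=14 A=16 P=7 G=7
Draw 6: a1=6.132, a2=4.438, a3=2.828, a0=13.398; τ=−ln(0.8294)/13.398=0.014 → t=0.681; u2·a0=0.0585·13.398=0.784 ≤ a1=6.132 → R1 fires; B=0 Q=15 A=18 P=7 G=7
Draw 7: a1=0.000, a2=4.755, a3=3.030, a0=7.785; τ=−ln(0.3751)/7.785=0.126 → t=0.807; u2·a0=0.7245·7.785=5.640; a1+a2=4.755 < 5.640 ≤ a1+…+a3=7.785 → R3 fires; B=0 Q=14 A=18 P=8 G=7
Draw 8: a1=0.000, a2=4.438, a3=2.828, a0=7.266; τ=−ln(0.5672)/7.266=0.078 → t=0.885; u2·a0=0.8213·7.266=5.968; a1+a2=4.438 < 5.968 ≤ a1+…+a3=7.266 → R3 fires; B=0 Q=13 A=18 P=9 G=7
Draw 9: a1=0.000, a2=4.121, a3=2.626, a0=6.747; τ=−ln(0.5691)/6.747=0.084 → t=0.968; u2·a0=0.1274·6.747=0.860; a1=0.000 < 0.860 ≤ a1+a2=4.121 → R2 fires; B=2 Q=14 A=18 P=9 G=7
Draw 10: a1=12.264, a2=4.438, a3=2.828, a0=19.530; τ=−ln(0.7021)/19.530=0.018 → t=0.986; u2·a0=0.3001·19.530=5.861 ≤ a1=12.264 → R1 fires; B=1 Q=15 A=20 P=9 G=7
Draw 11: a1=6.570, a2=4.755, a3=3.030, a0=14.355; τ=−ln(0.2131)/14.355=0.108 → t=1.094; u2·a0=0.5735·14.355=8.233; a1=6.570 < 8.233 ≤ a1+a2=11.325 → R2 fires; B=3 Q=16 A=20 P=9 G=7
Draw 12: a1=21.024, a2=5.072, a3=3.232, a0=29.328; τ=−ln(0.5042)/29.328=0.023 → t=1.118; u2·a0=0.4453·29.328=13.060 ≤ a1=21.024 → R1 fires; B=2 Q=17 A=22 P=9 G=7
Draw 13: a1=14.892, a2=5.389, a3=3.434, a0=23.715; τ=−ln(0.0150)/23.715=0.177 → t=1.295 > T=1.15: stop.
At T=1.15: B=2 Q=17 A=22 P=9 G=7; the largest is A.

Dominant species at T: A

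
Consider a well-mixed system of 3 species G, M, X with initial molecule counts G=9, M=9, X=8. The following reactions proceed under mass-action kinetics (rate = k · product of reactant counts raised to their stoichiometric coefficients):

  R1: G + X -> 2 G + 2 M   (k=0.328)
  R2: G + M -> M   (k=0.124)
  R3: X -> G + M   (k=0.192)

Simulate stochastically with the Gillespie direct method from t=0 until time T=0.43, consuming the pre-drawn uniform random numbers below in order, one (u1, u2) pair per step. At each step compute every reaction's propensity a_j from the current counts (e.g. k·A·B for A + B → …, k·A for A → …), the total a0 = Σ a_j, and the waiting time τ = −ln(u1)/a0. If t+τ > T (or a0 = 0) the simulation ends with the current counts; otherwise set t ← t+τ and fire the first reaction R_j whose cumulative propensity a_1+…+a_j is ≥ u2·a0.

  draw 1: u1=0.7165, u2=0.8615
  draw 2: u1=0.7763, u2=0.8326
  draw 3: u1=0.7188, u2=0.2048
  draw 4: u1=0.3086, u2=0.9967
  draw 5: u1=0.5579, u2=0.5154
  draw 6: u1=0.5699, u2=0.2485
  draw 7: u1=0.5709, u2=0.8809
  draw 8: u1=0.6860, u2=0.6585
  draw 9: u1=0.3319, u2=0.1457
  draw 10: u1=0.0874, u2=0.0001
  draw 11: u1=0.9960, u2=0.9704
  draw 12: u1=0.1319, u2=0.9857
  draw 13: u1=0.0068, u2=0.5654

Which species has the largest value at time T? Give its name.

Dominant species at T: M

t=0.000: G=9 M=9 X=8
Draw 1: a1=23.616, a2=10.044, a3=1.536, a0=35.196; τ=−ln(0.7165)/35.196=0.009 → t=0.009; u2·a0=0.8615·35.196=30.321; a1=23.616 < 30.321 ≤ a1+a2=33.660 → R2 fires; G=8 M=9 X=8
Draw 2: a1=20.992, a2=8.928, a3=1.536, a0=31.456; τ=−ln(0.7763)/31.456=0.008 → t=0.018; u2·a0=0.8326·31.456=26.190; a1=20.992 < 26.190 ≤ a1+a2=29.920 → R2 fires; G=7 M=9 X=8
Draw 3: a1=18.368, a2=7.812, a3=1.536, a0=27.716; τ=−ln(0.7188)/27.716=0.012 → t=0.029; u2·a0=0.2048·27.716=5.676 ≤ a1=18.368 → R1 fires; G=8 M=11 X=7
Draw 4: a1=18.368, a2=10.912, a3=1.344, a0=30.624; τ=−ln(0.3086)/30.624=0.038 → t=0.068; u2·a0=0.9967·30.624=30.523; a1+a2=29.280 < 30.523 ≤ a1+…+a3=30.624 → R3 fires; G=9 M=12 X=6
Draw 5: a1=17.712, a2=13.392, a3=1.152, a0=32.256; τ=−ln(0.5579)/32.256=0.018 → t=0.086; u2·a0=0.5154·32.256=16.625 ≤ a1=17.712 → R1 fires; G=10 M=14 X=5
Draw 6: a1=16.400, a2=17.360, a3=0.960, a0=34.720; τ=−ln(0.5699)/34.720=0.016 → t=0.102; u2·a0=0.2485·34.720=8.628 ≤ a1=16.400 → R1 fires; G=11 M=16 X=4
Draw 7: a1=14.432, a2=21.824, a3=0.768, a0=37.024; τ=−ln(0.5709)/37.024=0.015 → t=0.117; u2·a0=0.8809·37.024=32.614; a1=14.432 < 32.614 ≤ a1+a2=36.256 → R2 fires; G=10 M=16 X=4
Draw 8: a1=13.120, a2=19.840, a3=0.768, a0=33.728; τ=−ln(0.6860)/33.728=0.011 → t=0.128; u2·a0=0.6585·33.728=22.210; a1=13.120 < 22.210 ≤ a1+a2=32.960 → R2 fires; G=9 M=16 X=4
Draw 9: a1=11.808, a2=17.856, a3=0.768, a0=30.432; τ=−ln(0.3319)/30.432=0.036 → t=0.165; u2·a0=0.1457·30.432=4.434 ≤ a1=11.808 → R1 fires; G=10 M=18 X=3
Draw 10: a1=9.840, a2=22.320, a3=0.576, a0=32.736; τ=−ln(0.0874)/32.736=0.074 → t=0.239; u2·a0=0.0001·32.736=0.003 ≤ a1=9.840 → R1 fires; G=11 M=20 X=2
Draw 11: a1=7.216, a2=27.280, a3=0.384, a0=34.880; τ=−ln(0.9960)/34.880=0.000 → t=0.239; u2·a0=0.9704·34.880=33.848; a1=7.216 < 33.848 ≤ a1+a2=34.496 → R2 fires; G=10 M=20 X=2
Draw 12: a1=6.560, a2=24.800, a3=0.384, a0=31.744; τ=−ln(0.1319)/31.744=0.064 → t=0.303; u2·a0=0.9857·31.744=31.290; a1=6.560 < 31.290 ≤ a1+a2=31.360 → R2 fires; G=9 M=20 X=2
Draw 13: a1=5.904, a2=22.320, a3=0.384, a0=28.608; τ=−ln(0.0068)/28.608=0.174 → t=0.478 > T=0.43: stop.
At T=0.43: G=9 M=20 X=2; the largest is M.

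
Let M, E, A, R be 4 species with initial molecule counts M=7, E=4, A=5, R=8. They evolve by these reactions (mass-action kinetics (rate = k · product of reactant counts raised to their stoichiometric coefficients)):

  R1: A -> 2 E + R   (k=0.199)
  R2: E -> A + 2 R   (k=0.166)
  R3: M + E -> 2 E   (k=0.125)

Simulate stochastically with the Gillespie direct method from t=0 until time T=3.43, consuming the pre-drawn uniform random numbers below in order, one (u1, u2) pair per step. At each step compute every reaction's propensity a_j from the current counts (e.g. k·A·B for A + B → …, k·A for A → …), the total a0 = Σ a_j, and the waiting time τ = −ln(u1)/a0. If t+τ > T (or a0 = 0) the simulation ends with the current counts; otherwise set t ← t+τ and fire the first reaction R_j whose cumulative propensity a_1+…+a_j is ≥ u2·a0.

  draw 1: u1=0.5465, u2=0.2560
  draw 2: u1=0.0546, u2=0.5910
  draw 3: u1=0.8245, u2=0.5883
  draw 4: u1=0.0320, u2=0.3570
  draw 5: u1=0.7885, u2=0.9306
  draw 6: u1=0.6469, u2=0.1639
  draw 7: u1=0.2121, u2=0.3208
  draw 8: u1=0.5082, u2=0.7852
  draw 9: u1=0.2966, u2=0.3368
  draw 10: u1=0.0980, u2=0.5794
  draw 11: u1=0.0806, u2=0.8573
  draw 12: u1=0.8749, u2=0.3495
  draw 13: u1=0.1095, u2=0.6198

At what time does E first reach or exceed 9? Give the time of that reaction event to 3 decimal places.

Threshold first reached at t = 3.342

t=0.000: M=7 E=4 A=5 R=8
Draw 1: a1=0.995, a2=0.664, a3=3.500, a0=5.159; τ=−ln(0.5465)/5.159=0.117 → t=0.117; u2·a0=0.2560·5.159=1.321; a1=0.995 < 1.321 ≤ a1+a2=1.659 → R2 fires; M=7 E=3 A=6 R=10
Draw 2: a1=1.194, a2=0.498, a3=2.625, a0=4.317; τ=−ln(0.0546)/4.317=0.674 → t=0.791; u2·a0=0.5910·4.317=2.551; a1+a2=1.692 < 2.551 ≤ a1+…+a3=4.317 → R3 fires; M=6 E=4 A=6 R=10
Draw 3: a1=1.194, a2=0.664, a3=3.000, a0=4.858; τ=−ln(0.8245)/4.858=0.040 → t=0.830; u2·a0=0.5883·4.858=2.858; a1+a2=1.858 < 2.858 ≤ a1+…+a3=4.858 → R3 fires; M=5 E=5 A=6 R=10
Draw 4: a1=1.194, a2=0.830, a3=3.125, a0=5.149; τ=−ln(0.0320)/5.149=0.668 → t=1.499; u2·a0=0.3570·5.149=1.838; a1=1.194 < 1.838 ≤ a1+a2=2.024 → R2 fires; M=5 E=4 A=7 R=12
Draw 5: a1=1.393, a2=0.664, a3=2.500, a0=4.557; τ=−ln(0.7885)/4.557=0.052 → t=1.551; u2·a0=0.9306·4.557=4.241; a1+a2=2.057 < 4.241 ≤ a1+…+a3=4.557 → R3 fires; M=4 E=5 A=7 R=12
Draw 6: a1=1.393, a2=0.830, a3=2.500, a0=4.723; τ=−ln(0.6469)/4.723=0.092 → t=1.643; u2·a0=0.1639·4.723=0.774 ≤ a1=1.393 → R1 fires; M=4 E=7 A=6 R=13
Draw 7: a1=1.194, a2=1.162, a3=3.500, a0=5.856; τ=−ln(0.2121)/5.856=0.265 → t=1.908; u2·a0=0.3208·5.856=1.879; a1=1.194 < 1.879 ≤ a1+a2=2.356 → R2 fires; M=4 E=6 A=7 R=15
Draw 8: a1=1.393, a2=0.996, a3=3.000, a0=5.389; τ=−ln(0.5082)/5.389=0.126 → t=2.034; u2·a0=0.7852·5.389=4.231; a1+a2=2.389 < 4.231 ≤ a1+…+a3=5.389 → R3 fires; M=3 E=7 A=7 R=15
Draw 9: a1=1.393, a2=1.162, a3=2.625, a0=5.180; τ=−ln(0.2966)/5.180=0.235 → t=2.268; u2·a0=0.3368·5.180=1.745; a1=1.393 < 1.745 ≤ a1+a2=2.555 → R2 fires; M=3 E=6 A=8 R=17
Draw 10: a1=1.592, a2=0.996, a3=2.250, a0=4.838; τ=−ln(0.0980)/4.838=0.480 → t=2.748; u2·a0=0.5794·4.838=2.803; a1+a2=2.588 < 2.803 ≤ a1+…+a3=4.838 → R3 fires; M=2 E=7 A=8 R=17
Draw 11: a1=1.592, a2=1.162, a3=1.750, a0=4.504; τ=−ln(0.0806)/4.504=0.559 → t=3.308; u2·a0=0.8573·4.504=3.861; a1+a2=2.754 < 3.861 ≤ a1+…+a3=4.504 → R3 fires; M=1 E=8 A=8 R=17
Draw 12: a1=1.592, a2=1.328, a3=1.000, a0=3.920; τ=−ln(0.8749)/3.920=0.034 → t=3.342; u2·a0=0.3495·3.920=1.370 ≤ a1=1.592 → R1 fires; M=1 E=10 A=7 R=18
Draw 13: a1=1.393, a2=1.660, a3=1.250, a0=4.303; τ=−ln(0.1095)/4.303=0.514 → t=3.856 > T=3.43: stop.
E first becomes ≥ 9 when it reaches 10 at the event at t=3.342.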